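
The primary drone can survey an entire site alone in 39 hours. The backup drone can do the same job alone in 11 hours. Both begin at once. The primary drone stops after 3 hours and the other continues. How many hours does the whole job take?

In the first 3 hours the combined rate is 50/429, so 50/143 of the job is done, leaving 93/143.
After the primary drone leaves the rate is 1/11 per hour; the remaining 93/143 takes 93/13 hours.
Total = 3 + 93/13 = 132/13 hours.

132/13 hours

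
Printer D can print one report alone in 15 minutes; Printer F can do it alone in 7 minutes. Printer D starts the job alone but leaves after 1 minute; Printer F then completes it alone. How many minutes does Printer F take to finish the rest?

In 1 minute Printer D does 1/15 of the job, leaving 14/15.
Printer F works at 1/7 per minute, so finishing takes 14/15 ÷ 1/7 = 98/15 minutes.

98/15 minutes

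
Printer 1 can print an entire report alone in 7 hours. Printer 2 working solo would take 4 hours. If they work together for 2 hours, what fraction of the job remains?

3/14

Combined rate: 1/7 + 1/4 = (4 + 7)/28 = 11/28 per hour.
In 2 hours they complete 2·11/28 = 11/14 of the job.
So 3/14 remains.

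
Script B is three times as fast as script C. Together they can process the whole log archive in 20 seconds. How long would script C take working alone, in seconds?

Let script C's rate be r; then script B's rate is 3r, so together (3 + 1)r = 4r = 1/20.
Thus r = 1/80 per second.
Script C alone: 80 seconds; script B alone: 80/3 seconds.

80 seconds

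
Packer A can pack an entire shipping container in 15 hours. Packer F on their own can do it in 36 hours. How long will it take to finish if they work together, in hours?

Combined rate: 1/15 + 1/36 = (12 + 5)/180 = 17/180 per hour.
Time = 1 ÷ (17/180) = 180/17 hours.

180/17 hours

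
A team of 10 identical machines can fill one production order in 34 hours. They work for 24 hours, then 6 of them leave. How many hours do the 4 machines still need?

One machine does 1/340 of the job per hour.
After 24 hours with 10 machines, 12/17 is done (5/17 left).
With 4 machines the rate is 4/340 = 1/85, so the rest takes 5/17 ÷ 1/85 = 25 hours.

25 hours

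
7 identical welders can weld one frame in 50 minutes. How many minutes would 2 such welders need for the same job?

Total work is 7·50 = 350 welder-minutes.
With 2 welders: 350/2 = 175 minutes.

175 minutes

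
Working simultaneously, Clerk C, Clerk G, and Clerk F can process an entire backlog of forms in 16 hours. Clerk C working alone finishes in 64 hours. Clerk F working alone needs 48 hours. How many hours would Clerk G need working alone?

192/5 hours

Combined rate is 1/16 per hour.
Known contribution: 1/64 + 1/48 = (3 + 4)/192 = 7/192 per hour.
So Clerk G's rate is 1/16 − 7/192 = 5/192, meaning 192/5 hours alone.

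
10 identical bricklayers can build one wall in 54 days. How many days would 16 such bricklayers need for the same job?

135/4 days

Total work is 10·54 = 540 bricklayer-days.
With 16 bricklayers: 540/16 = 135/4 days.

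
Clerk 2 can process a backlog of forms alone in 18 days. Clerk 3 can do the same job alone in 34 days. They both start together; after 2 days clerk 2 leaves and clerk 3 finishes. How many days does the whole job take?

In the first 2 days the combined rate is 13/153, so 26/153 of the job is done, leaving 127/153.
After clerk 2 leaves the rate is 1/34 per day; the remaining 127/153 takes 254/9 days.
Total = 2 + 254/9 = 272/9 days.

272/9 days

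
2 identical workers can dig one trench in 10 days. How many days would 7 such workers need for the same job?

20/7 days

Total work is 2·10 = 20 worker-days.
With 7 workers: 20/7 days.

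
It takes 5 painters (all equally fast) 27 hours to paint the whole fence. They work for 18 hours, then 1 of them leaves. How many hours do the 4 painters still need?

One painter does 1/135 of the job per hour.
After 18 hours with 5 painters, 2/3 is done (1/3 left).
With 4 painters the rate is 4/135, so the rest takes 1/3 ÷ 4/135 = 45/4 hours.

45/4 hours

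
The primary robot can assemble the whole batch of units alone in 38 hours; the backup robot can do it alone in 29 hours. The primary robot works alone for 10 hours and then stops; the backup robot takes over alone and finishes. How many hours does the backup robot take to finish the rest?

In 10 hours the primary robot does 10/38 = 5/19 of the job, leaving 14/19.
The backup robot works at 1/29 per hour, so finishing takes 14/19 ÷ 1/29 = 406/19 hours.

406/19 hours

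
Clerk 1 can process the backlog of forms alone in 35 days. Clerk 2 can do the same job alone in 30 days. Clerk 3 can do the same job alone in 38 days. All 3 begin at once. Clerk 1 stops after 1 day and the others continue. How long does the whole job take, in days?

114/7 days

In the first 1 day the combined rate is 176/1995, so 176/1995 of the job is done, leaving 1819/1995.
After clerk 1 leaves the rate is 17/285 per day; the remaining 1819/1995 takes 107/7 days.
Total = 1 + 107/7 = 114/7 days.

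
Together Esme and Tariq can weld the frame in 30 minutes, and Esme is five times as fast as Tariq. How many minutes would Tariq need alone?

180 minutes

Let Tariq's rate be r; then Esme's rate is 5r, so together (5 + 1)r = 6r = 1/30.
Thus r = 1/180 per minute.
Tariq alone: 180 minutes; Esme alone: 36 minutes.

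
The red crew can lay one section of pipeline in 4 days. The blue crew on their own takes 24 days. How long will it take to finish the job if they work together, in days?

24/7 days

With two workers the combined time is the product over the sum: 4·24/(4+24) = 96/28 = 24/7 days.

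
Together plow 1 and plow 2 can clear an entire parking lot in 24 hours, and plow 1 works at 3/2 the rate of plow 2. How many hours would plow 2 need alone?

Let plow 2's rate be r; then plow 1's rate is (3/2)r, so together (3/2 + 1)r = (5/2)r = 1/24.
Thus r = 1/60 per hour.
Plow 2 alone: 60 hours; plow 1 alone: 40 hours.

60 hours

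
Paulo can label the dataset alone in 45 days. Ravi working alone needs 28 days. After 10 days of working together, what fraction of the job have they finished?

Combined rate: 1/45 + 1/28 = (28 + 45)/1260 = 73/1260 per day.
In 10 days they complete 10·73/1260 = 73/126 of the job.

73/126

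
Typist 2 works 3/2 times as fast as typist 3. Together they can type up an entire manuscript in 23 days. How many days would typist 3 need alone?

Let typist 3's rate be r; then typist 2's rate is (3/2)r, so together (3/2 + 1)r = (5/2)r = 1/23.
Thus r = 2/115 per day.
Typist 3 alone: 115/2 days; typist 2 alone: 115/3 days.

115/2 days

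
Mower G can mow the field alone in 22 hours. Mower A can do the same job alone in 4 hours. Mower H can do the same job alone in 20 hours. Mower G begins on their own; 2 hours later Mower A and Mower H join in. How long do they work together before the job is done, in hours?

50/19 hours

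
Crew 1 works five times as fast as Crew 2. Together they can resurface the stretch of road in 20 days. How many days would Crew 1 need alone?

Let Crew 2's rate be r; then Crew 1's rate is 5r, so together (5 + 1)r = 6r = 1/20.
Thus r = 1/120 per day.
Crew 2 alone: 120 days; Crew 1 alone: 24 days.

24 days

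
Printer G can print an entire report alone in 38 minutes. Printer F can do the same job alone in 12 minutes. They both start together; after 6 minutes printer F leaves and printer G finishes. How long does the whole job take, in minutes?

19 minutes

In the first 6 minutes the combined rate is 25/228, so 25/38 of the job is done, leaving 13/38.
After printer F leaves the rate is 1/38 per minute; the remaining 13/38 takes 13 minutes.
Total = 6 + 13 = 19 minutes.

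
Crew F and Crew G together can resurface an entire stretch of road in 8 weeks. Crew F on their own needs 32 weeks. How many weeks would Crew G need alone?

Combined rate is 1/8 per week.
Known contribution: 1/32 per week.
So Crew G's rate is 1/8 − 1/32 = 3/32, meaning 32/3 weeks alone.

32/3 weeks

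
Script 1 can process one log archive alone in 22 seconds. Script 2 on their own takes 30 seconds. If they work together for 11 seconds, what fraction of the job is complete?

13/15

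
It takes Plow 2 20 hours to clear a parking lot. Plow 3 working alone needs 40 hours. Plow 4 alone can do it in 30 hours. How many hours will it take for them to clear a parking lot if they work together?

Combined rate: 1/20 + 1/40 + 1/30 = (6 + 3 + 4)/120 = 13/120 per hour.
Time = 1 ÷ (13/120) = 120/13 hours.

120/13 hours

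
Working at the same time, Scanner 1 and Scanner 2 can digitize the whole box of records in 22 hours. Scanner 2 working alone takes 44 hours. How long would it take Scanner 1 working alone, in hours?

Combined rate is 1/22 per hour.
Known contribution: 1/44 per hour.
So Scanner 1's rate is 1/22 − 1/44 = 1/44, meaning 44 hours alone.

44 hours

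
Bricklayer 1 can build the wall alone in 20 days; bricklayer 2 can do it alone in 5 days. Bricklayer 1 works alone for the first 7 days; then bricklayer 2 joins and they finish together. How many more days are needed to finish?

13/5 days

In 7 days bricklayer 1 does 7/20 of the job, leaving 13/20.
Bricklayer 1 and bricklayer 2 together work at 1/4 per day, so finishing takes 13/20 ÷ 1/4 = 13/5 days.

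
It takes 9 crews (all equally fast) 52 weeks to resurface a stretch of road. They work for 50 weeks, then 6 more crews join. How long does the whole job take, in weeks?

256/5 weeks

One crew does 1/468 of the job per week.
After 50 weeks with 9 crews, 25/26 is done (1/26 left).
With 15 crews the rate is 15/468 = 5/156, so the rest takes 1/26 ÷ 5/156 = 6/5 weeks.
Total = 50 + 6/5 = 256/5 weeks.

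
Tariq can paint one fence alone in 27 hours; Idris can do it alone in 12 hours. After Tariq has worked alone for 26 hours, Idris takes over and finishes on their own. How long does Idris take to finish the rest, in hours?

In 26 hours Tariq does 26/27 of the job, leaving 1/27.
Idris works at 1/12 per hour, so finishing takes 1/27 ÷ 1/12 = 4/9 hours.

4/9 hours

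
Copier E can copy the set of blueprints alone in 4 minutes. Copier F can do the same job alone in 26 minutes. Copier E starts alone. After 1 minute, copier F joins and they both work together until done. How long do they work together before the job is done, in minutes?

13/5 minutes

In the first 1 minute copier E alone does 1/4 of the job, leaving 3/4.
Once everyone is working, combined rate: 1/4 + 1/26 = (13 + 2)/52 = 15/52 per minute.
Remaining 3/4 at 15/52 per minute takes 13/5 minutes.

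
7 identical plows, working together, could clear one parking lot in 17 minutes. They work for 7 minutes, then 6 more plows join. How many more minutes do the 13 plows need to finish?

70/13 minutes

One plow does 1/119 of the job per minute.
After 7 minutes with 7 plows, 7/17 is done (10/17 left).
With 13 plows the rate is 13/119, so the rest takes 10/17 ÷ 13/119 = 70/13 minutes.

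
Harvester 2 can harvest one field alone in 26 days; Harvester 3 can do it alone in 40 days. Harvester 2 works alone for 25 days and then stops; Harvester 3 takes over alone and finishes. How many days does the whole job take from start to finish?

345/13 days

In 25 days Harvester 2 does 25/26 of the job, leaving 1/26.
Harvester 3 works at 1/40 per day, so finishing takes 1/26 ÷ 1/40 = 20/13 days.
Total time = 25 + 20/13 = 345/13 days.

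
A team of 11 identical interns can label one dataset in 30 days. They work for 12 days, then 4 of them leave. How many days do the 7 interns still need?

198/7 days

One intern does 1/330 of the job per day.
After 12 days with 11 interns, 2/5 is done (3/5 left).
With 7 interns the rate is 7/330, so the rest takes 3/5 ÷ 7/330 = 198/7 days.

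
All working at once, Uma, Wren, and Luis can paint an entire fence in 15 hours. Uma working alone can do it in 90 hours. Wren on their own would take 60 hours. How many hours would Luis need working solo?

180/7 hours

Combined rate is 1/15 per hour.
Known contribution: 1/90 + 1/60 = (2 + 3)/180 = 5/180 = 1/36 per hour.
So Luis's rate is 1/15 − 1/36 = 7/180, meaning 180/7 hours alone.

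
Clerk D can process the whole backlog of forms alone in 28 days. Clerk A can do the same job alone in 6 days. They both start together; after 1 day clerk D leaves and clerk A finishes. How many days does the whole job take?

81/14 days

In the first 1 day the combined rate is 17/84, so 17/84 of the job is done, leaving 67/84.
After clerk D leaves the rate is 1/6 per day; the remaining 67/84 takes 67/14 days.
Total = 1 + 67/14 = 81/14 days.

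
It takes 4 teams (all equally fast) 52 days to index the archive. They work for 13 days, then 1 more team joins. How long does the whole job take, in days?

One team does 1/208 of the job per day.
After 13 days with 4 teams, 1/4 is done (3/4 left).
With 5 teams the rate is 5/208, so the rest takes 3/4 ÷ 5/208 = 156/5 days.
Total = 13 + 156/5 = 221/5 days.

221/5 days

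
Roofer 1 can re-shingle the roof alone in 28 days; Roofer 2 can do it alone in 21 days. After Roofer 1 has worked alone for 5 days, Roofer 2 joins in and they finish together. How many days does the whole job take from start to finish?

104/7 days

In 5 days Roofer 1 does 5/28 of the job, leaving 23/28.
Roofer 1 and Roofer 2 together work at 1/12 per day, so finishing takes 23/28 ÷ 1/12 = 69/7 days.
Total time = 5 + 69/7 = 104/7 days.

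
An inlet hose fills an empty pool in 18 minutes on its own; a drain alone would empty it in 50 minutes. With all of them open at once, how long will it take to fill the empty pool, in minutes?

225/8 minutes

Net rate = 1/18 − 1/50 = (25 − 9)/450 = 16/450 = 8/225 per minute.
Filling time = 1 ÷ (8/225) = 225/8 minutes.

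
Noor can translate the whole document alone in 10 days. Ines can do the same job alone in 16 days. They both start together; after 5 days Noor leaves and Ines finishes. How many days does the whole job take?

In the first 5 days the combined rate is 13/80, so 13/16 of the job is done, leaving 3/16.
After Noor leaves the rate is 1/16 per day; the remaining 3/16 takes 3 days.
Total = 5 + 3 = 8 days.

8 days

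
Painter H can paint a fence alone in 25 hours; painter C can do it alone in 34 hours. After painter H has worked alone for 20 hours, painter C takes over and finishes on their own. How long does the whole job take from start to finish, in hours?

134/5 hours

In 20 hours painter H does 20/25 = 4/5 of the job, leaving 1/5.
Painter C works at 1/34 per hour, so finishing takes 1/5 ÷ 1/34 = 34/5 hours.
Total time = 20 + 34/5 = 134/5 hours.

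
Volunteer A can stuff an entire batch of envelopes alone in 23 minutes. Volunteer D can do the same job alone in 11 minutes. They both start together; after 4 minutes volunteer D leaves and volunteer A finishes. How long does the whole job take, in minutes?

161/11 minutes

In the first 4 minutes the combined rate is 34/253, so 136/253 of the job is done, leaving 117/253.
After volunteer D leaves the rate is 1/23 per minute; the remaining 117/253 takes 117/11 minutes.
Total = 4 + 117/11 = 161/11 minutes.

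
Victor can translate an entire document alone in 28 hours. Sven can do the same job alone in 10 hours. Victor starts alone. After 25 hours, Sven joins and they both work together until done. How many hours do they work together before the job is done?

15/19 hours

In the first 25 hours Victor alone does 25/28 of the job, leaving 3/28.
Once everyone is working, combined rate: 1/28 + 1/10 = (5 + 14)/140 = 19/140 per hour.
Remaining 3/28 at 19/140 per hour takes 15/19 hours.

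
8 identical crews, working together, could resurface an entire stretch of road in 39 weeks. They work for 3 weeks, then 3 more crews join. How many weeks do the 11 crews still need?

288/11 weeks

One crew does 1/312 of the job per week.
After 3 weeks with 8 crews, 1/13 is done (12/13 left).
With 11 crews the rate is 11/312, so the rest takes 12/13 ÷ 11/312 = 288/11 weeks.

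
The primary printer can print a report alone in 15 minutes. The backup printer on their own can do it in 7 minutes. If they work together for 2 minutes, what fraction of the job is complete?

44/105

Combined rate: 1/15 + 1/7 = (7 + 15)/105 = 22/105 per minute.
In 2 minutes they complete 2·22/105 = 44/105 of the job.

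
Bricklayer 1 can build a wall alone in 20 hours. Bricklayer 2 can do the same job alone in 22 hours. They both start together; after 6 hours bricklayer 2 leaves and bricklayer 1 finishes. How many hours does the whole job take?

160/11 hours

In the first 6 hours the combined rate is 21/220, so 63/110 of the job is done, leaving 47/110.
After bricklayer 2 leaves the rate is 1/20 per hour; the remaining 47/110 takes 94/11 hours.
Total = 6 + 94/11 = 160/11 hours.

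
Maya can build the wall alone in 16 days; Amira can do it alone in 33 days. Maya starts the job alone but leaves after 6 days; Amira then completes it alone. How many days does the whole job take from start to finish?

213/8 days

In 6 days Maya does 6/16 = 3/8 of the job, leaving 5/8.
Amira works at 1/33 per day, so finishing takes 5/8 ÷ 1/33 = 165/8 days.
Total time = 6 + 165/8 = 213/8 days.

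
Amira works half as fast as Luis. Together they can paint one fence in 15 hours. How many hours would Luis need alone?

Let Luis's rate be r; then Amira's rate is (1/2)r, so together (1/2 + 1)r = (3/2)r = 1/15.
Thus r = 2/45 per hour.
Luis alone: 45/2 hours; Amira alone: 45 hours.

45/2 hours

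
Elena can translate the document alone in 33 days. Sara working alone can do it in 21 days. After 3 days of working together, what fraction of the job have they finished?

18/77

Combined rate: 1/33 + 1/21 = (7 + 11)/231 = 18/231 = 6/77 per day.
In 3 days they complete 3·6/77 = 18/77 of the job.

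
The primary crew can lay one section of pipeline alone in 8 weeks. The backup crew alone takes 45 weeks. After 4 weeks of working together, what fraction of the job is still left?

Combined rate: 1/8 + 1/45 = (45 + 8)/360 = 53/360 per week.
In 4 weeks they complete 4·53/360 = 53/90 of the job.
So 37/90 remains.

37/90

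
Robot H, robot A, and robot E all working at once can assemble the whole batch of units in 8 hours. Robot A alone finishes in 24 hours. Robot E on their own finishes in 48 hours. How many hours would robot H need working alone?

16 hours

Combined rate is 1/8 per hour.
Known contribution: 1/24 + 1/48 = (2 + 1)/48 = 3/48 = 1/16 per hour.
So robot H's rate is 1/8 − 1/16 = 1/16, meaning 16 hours alone.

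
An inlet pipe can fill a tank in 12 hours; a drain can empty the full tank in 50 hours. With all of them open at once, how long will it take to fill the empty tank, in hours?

Net rate = 1/12 − 1/50 = (25 − 6)/300 = 19/300 per hour.
Filling time = 1 ÷ (19/300) = 300/19 hours.

300/19 hours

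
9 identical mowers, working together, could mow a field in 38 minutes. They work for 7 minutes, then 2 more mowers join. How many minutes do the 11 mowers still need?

279/11 minutes

One mower does 1/342 of the job per minute.
After 7 minutes with 9 mowers, 7/38 is done (31/38 left).
With 11 mowers the rate is 11/342, so the rest takes 31/38 ÷ 11/342 = 279/11 minutes.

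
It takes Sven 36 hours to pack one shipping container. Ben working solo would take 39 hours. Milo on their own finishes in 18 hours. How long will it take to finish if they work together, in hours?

Combined rate: 1/36 + 1/39 + 1/18 = (13 + 12 + 26)/468 = 51/468 = 17/156 per hour.
Time = 1 ÷ (17/156) = 156/17 hours.

156/17 hours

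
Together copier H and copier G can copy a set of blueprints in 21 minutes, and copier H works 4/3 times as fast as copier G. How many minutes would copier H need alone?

147/4 minutes

Let copier G's rate be r; then copier H's rate is (4/3)r, so together (4/3 + 1)r = (7/3)r = 1/21.
Thus r = 1/49 per minute.
Copier G alone: 49 minutes; copier H alone: 147/4 minutes.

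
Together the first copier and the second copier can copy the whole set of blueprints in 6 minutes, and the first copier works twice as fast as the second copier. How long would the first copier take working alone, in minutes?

9 minutes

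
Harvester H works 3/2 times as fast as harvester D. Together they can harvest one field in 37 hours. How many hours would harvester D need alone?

Let harvester D's rate be r; then harvester H's rate is (3/2)r, so together (3/2 + 1)r = (5/2)r = 1/37.
Thus r = 2/185 per hour.
Harvester D alone: 185/2 hours; harvester H alone: 185/3 hours.

185/2 hours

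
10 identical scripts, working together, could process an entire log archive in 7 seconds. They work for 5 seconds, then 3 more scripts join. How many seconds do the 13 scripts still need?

20/13 seconds

One script does 1/70 of the job per second.
After 5 seconds with 10 scripts, 5/7 is done (2/7 left).
With 13 scripts the rate is 13/70, so the rest takes 2/7 ÷ 13/70 = 20/13 seconds.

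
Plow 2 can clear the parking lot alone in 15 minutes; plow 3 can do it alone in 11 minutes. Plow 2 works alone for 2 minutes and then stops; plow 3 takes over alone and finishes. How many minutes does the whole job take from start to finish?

173/15 minutes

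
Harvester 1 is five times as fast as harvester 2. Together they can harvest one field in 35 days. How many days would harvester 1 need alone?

Let harvester 2's rate be r; then harvester 1's rate is 5r, so together (5 + 1)r = 6r = 1/35.
Thus r = 1/210 per day.
Harvester 2 alone: 210 days; harvester 1 alone: 42 days.

42 days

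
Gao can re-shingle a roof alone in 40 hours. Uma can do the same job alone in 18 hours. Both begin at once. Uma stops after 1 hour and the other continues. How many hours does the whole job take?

340/9 hours

In the first 1 hour the combined rate is 29/360, so 29/360 of the job is done, leaving 331/360.
After Uma leaves the rate is 1/40 per hour; the remaining 331/360 takes 331/9 hours.
Total = 1 + 331/9 = 340/9 hours.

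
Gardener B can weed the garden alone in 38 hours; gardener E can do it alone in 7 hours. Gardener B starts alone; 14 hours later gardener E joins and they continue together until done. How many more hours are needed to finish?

In 14 hours gardener B does 14/38 = 7/19 of the job, leaving 12/19.
Gardener B and gardener E together work at 45/266 per hour, so finishing takes 12/19 ÷ 45/266 = 56/15 hours.

56/15 hours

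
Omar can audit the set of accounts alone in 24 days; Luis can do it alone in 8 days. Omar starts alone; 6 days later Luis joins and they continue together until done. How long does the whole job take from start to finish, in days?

In 6 days Omar does 6/24 = 1/4 of the job, leaving 3/4.
Omar and Luis together work at 1/6 per day, so finishing takes 3/4 ÷ 1/6 = 9/2 days.
Total time = 6 + 9/2 = 21/2 days.

21/2 days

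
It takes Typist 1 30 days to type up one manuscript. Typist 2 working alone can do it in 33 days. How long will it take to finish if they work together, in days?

110/7 days

Combined rate: 1/30 + 1/33 = (11 + 10)/330 = 21/330 = 7/110 per day.
Time = 1 ÷ (7/110) = 110/7 days.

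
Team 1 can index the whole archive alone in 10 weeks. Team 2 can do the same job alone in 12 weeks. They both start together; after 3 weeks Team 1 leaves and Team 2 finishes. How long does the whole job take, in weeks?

42/5 weeks

In the first 3 weeks the combined rate is 11/60, so 11/20 of the job is done, leaving 9/20.
After Team 1 leaves the rate is 1/12 per week; the remaining 9/20 takes 27/5 weeks.
Total = 3 + 27/5 = 42/5 weeks.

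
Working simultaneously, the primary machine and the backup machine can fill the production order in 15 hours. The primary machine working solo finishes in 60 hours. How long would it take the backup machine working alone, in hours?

Combined rate is 1/15 per hour.
Known contribution: 1/60 per hour.
So the backup machine's rate is 1/15 − 1/60 = 1/20, meaning 20 hours alone.

20 hours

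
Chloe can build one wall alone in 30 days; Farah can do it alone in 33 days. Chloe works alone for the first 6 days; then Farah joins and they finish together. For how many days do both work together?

In 6 days Chloe does 6/30 = 1/5 of the job, leaving 4/5.
Chloe and Farah together work at 7/110 per day, so finishing takes 4/5 ÷ 7/110 = 88/7 days.

88/7 days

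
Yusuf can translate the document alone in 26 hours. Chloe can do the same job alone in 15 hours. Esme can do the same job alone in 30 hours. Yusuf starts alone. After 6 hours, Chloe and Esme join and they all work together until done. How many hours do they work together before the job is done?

50/9 hours

In the first 6 hours Yusuf alone does 6/26 = 3/13 of the job, leaving 10/13.
Once everyone is working, combined rate: 1/26 + 1/15 + 1/30 = (15 + 26 + 13)/390 = 54/390 = 9/65 per hour.
Remaining 10/13 at 9/65 per hour takes 50/9 hours.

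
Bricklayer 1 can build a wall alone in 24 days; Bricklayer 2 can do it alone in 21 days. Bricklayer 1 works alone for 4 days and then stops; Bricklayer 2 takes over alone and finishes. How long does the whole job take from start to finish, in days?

43/2 days

In 4 days Bricklayer 1 does 4/24 = 1/6 of the job, leaving 5/6.
Bricklayer 2 works at 1/21 per day, so finishing takes 5/6 ÷ 1/21 = 35/2 days.
Total time = 4 + 35/2 = 43/2 days.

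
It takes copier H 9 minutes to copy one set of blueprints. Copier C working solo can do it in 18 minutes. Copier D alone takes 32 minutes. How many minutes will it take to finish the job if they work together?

Combined rate: 1/9 + 1/18 + 1/32 = (32 + 16 + 9)/288 = 57/288 = 19/96 per minute.
Time = 1 ÷ (19/96) = 96/19 minutes.

96/19 minutes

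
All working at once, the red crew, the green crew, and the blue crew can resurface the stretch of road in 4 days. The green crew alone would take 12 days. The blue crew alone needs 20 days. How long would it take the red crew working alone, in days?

Combined rate is 1/4 per day.
Known contribution: 1/12 + 1/20 = (5 + 3)/60 = 8/60 = 2/15 per day.
So the red crew's rate is 1/4 − 2/15 = 7/60, meaning 60/7 days alone.

60/7 days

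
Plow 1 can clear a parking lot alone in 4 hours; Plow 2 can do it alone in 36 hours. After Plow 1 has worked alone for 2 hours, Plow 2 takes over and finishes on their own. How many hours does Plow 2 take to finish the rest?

In 2 hours Plow 1 does 2/4 = 1/2 of the job, leaving 1/2.
Plow 2 works at 1/36 per hour, so finishing takes 1/2 ÷ 1/36 = 18 hours.

18 hours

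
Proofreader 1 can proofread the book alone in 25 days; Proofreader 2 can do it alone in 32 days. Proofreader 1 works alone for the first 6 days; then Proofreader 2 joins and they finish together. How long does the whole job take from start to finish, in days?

In 6 days Proofreader 1 does 6/25 of the job, leaving 19/25.
Proofreader 1 and Proofreader 2 together work at 57/800 per day, so finishing takes 19/25 ÷ 57/800 = 32/3 days.
Total time = 6 + 32/3 = 50/3 days.

50/3 days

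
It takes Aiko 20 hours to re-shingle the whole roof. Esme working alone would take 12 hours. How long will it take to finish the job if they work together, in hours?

15/2 hours

Combined rate: 1/20 + 1/12 = (3 + 5)/60 = 8/60 = 2/15 per hour.
Time = 1 ÷ (2/15) = 15/2 hours.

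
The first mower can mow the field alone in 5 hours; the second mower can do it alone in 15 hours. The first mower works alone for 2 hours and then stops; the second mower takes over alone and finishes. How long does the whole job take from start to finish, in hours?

11 hours

In 2 hours the first mower does 2/5 of the job, leaving 3/5.
The second mower works at 1/15 per hour, so finishing takes 3/5 ÷ 1/15 = 9 hours.
Total time = 2 + 9 = 11 hours.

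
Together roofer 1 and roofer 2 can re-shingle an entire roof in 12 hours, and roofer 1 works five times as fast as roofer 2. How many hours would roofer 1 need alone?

72/5 hours

Let roofer 2's rate be r; then roofer 1's rate is 5r, so together (5 + 1)r = 6r = 1/12.
Thus r = 1/72 per hour.
Roofer 2 alone: 72 hours; roofer 1 alone: 72/5 hours.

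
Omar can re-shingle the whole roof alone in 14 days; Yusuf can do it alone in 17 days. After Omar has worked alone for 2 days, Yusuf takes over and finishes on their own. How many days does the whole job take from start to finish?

116/7 days

In 2 days Omar does 2/14 = 1/7 of the job, leaving 6/7.
Yusuf works at 1/17 per day, so finishing takes 6/7 ÷ 1/17 = 102/7 days.
Total time = 2 + 102/7 = 116/7 days.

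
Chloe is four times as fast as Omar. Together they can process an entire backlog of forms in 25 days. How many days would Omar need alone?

Let Omar's rate be r; then Chloe's rate is 4r, so together (4 + 1)r = 5r = 1/25.
Thus r = 1/125 per day.
Omar alone: 125 days; Chloe alone: 125/4 days.

125 days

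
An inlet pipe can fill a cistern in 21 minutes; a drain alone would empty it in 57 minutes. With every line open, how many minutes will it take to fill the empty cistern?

Net rate = 1/21 − 1/57 = (19 − 7)/399 = 12/399 = 4/133 per minute.
Filling time = 1 ÷ (4/133) = 133/4 minutes.

133/4 minutes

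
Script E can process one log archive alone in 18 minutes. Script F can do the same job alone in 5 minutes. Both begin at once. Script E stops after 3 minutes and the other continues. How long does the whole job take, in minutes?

In the first 3 minutes the combined rate is 23/90, so 23/30 of the job is done, leaving 7/30.
After Script E leaves the rate is 1/5 per minute; the remaining 7/30 takes 7/6 minutes.
Total = 3 + 7/6 = 25/6 minutes.

25/6 minutes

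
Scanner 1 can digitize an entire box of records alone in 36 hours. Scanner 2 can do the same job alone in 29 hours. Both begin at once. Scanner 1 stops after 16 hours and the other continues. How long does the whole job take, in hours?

145/9 hours

In the first 16 hours the combined rate is 65/1044, so 260/261 of the job is done, leaving 1/261.
After Scanner 1 leaves the rate is 1/29 per hour; the remaining 1/261 takes 1/9 hours.
Total = 16 + 1/9 = 145/9 hours.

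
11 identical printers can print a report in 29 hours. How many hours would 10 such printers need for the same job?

Total work is 11·29 = 319 printer-hours.
With 10 printers: 319/10 hours.

319/10 hours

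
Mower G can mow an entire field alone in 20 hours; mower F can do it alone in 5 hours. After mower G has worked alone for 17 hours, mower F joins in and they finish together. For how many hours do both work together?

In 17 hours mower G does 17/20 of the job, leaving 3/20.
Mower G and mower F together work at 1/4 per hour, so finishing takes 3/20 ÷ 1/4 = 3/5 hours.

3/5 hours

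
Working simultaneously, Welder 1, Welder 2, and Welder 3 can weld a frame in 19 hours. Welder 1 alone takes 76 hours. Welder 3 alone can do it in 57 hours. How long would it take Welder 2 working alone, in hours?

228/5 hours

Combined rate is 1/19 per hour.
Known contribution: 1/76 + 1/57 = (3 + 4)/228 = 7/228 per hour.
So Welder 2's rate is 1/19 − 7/228 = 5/228, meaning 228/5 hours alone.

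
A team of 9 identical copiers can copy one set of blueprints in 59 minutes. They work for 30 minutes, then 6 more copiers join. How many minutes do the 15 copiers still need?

One copier does 1/531 of the job per minute.
After 30 minutes with 9 copiers, 30/59 is done (29/59 left).
With 15 copiers the rate is 15/531 = 5/177, so the rest takes 29/59 ÷ 5/177 = 87/5 minutes.

87/5 minutes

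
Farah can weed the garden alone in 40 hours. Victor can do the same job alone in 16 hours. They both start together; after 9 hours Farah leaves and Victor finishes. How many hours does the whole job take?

In the first 9 hours the combined rate is 7/80, so 63/80 of the job is done, leaving 17/80.
After Farah leaves the rate is 1/16 per hour; the remaining 17/80 takes 17/5 hours.
Total = 9 + 17/5 = 62/5 hours.

62/5 hours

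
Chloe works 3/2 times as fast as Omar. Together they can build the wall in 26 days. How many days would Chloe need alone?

130/3 days

Let Omar's rate be r; then Chloe's rate is (3/2)r, so together (3/2 + 1)r = (5/2)r = 1/26.
Thus r = 1/65 per day.
Omar alone: 65 days; Chloe alone: 130/3 days.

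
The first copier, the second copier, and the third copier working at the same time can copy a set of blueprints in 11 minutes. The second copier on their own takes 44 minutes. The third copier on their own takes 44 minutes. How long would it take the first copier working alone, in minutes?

22 minutes

Combined rate is 1/11 per minute.
Known contribution: 1/44 + 1/44 = (1 + 1)/44 = 2/44 = 1/22 per minute.
So the first copier's rate is 1/11 − 1/22 = 1/22, meaning 22 minutes alone.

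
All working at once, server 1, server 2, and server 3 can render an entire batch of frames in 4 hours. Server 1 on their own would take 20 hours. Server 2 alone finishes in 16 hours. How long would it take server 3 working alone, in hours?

Combined rate is 1/4 per hour.
Known contribution: 1/20 + 1/16 = (4 + 5)/80 = 9/80 per hour.
So server 3's rate is 1/4 − 9/80 = 11/80, meaning 80/11 hours alone.

80/11 hours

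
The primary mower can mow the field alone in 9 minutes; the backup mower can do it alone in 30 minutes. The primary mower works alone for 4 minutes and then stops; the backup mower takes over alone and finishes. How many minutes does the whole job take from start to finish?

62/3 minutes

In 4 minutes the primary mower does 4/9 of the job, leaving 5/9.
The backup mower works at 1/30 per minute, so finishing takes 5/9 ÷ 1/30 = 50/3 minutes.
Total time = 4 + 50/3 = 62/3 minutes.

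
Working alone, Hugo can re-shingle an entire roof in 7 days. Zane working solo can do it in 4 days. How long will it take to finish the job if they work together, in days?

28/11 days

Combined rate: 1/7 + 1/4 = (4 + 7)/28 = 11/28 per day.
Time = 1 ÷ (11/28) = 28/11 days.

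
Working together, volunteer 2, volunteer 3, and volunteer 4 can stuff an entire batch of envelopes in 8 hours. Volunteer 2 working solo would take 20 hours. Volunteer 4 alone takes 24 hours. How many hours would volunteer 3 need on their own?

Combined rate is 1/8 per hour.
Known contribution: 1/20 + 1/24 = (6 + 5)/120 = 11/120 per hour.
So volunteer 3's rate is 1/8 − 11/120 = 1/30, meaning 30 hours alone.

30 hours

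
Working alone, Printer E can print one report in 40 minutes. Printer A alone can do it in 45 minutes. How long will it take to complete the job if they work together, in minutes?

360/17 minutes

With two workers the combined time is the product over the sum: 40·45/(40+45) = 1800/85 = 360/17 minutes.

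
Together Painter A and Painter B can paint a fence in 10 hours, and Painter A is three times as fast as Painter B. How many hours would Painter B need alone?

40 hours

Let Painter B's rate be r; then Painter A's rate is 3r, so together (3 + 1)r = 4r = 1/10.
Thus r = 1/40 per hour.
Painter B alone: 40 hours; Painter A alone: 40/3 hours.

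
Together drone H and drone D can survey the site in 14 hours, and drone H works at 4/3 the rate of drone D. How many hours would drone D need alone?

98/3 hours

Let drone D's rate be r; then drone H's rate is (4/3)r, so together (4/3 + 1)r = (7/3)r = 1/14.
Thus r = 3/98 per hour.
Drone D alone: 98/3 hours; drone H alone: 49/2 hours.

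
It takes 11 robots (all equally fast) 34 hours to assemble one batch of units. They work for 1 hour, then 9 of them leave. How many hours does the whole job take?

One robot does 1/374 of the job per hour.
After 1 hour with 11 robots, 1/34 is done (33/34 left).
With 2 robots the rate is 2/374 = 1/187, so the rest takes 33/34 ÷ 1/187 = 363/2 hours.
Total = 1 + 363/2 = 365/2 hours.

365/2 hours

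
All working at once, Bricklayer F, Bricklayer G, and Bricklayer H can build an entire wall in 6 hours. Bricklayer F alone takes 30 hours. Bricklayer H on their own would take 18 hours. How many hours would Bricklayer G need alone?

Combined rate is 1/6 per hour.
Known contribution: 1/30 + 1/18 = (3 + 5)/90 = 8/90 = 4/45 per hour.
So Bricklayer G's rate is 1/6 − 4/45 = 7/90, meaning 90/7 hours alone.

90/7 hours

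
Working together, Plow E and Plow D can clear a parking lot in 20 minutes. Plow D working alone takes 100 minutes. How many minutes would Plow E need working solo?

25 minutes

Combined rate is 1/20 per minute.
Known contribution: 1/100 per minute.
So Plow E's rate is 1/20 − 1/100 = 1/25, meaning 25 minutes alone.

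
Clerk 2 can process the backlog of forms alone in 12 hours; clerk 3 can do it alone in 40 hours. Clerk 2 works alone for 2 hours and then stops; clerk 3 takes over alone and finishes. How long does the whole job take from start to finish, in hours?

106/3 hours

In 2 hours clerk 2 does 2/12 = 1/6 of the job, leaving 5/6.
Clerk 3 works at 1/40 per hour, so finishing takes 5/6 ÷ 1/40 = 100/3 hours.
Total time = 2 + 100/3 = 106/3 hours.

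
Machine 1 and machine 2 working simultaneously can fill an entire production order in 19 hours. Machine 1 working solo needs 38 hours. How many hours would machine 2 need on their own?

Combined rate is 1/19 per hour.
Known contribution: 1/38 per hour.
So machine 2's rate is 1/19 − 1/38 = 1/38, meaning 38 hours alone.

38 hours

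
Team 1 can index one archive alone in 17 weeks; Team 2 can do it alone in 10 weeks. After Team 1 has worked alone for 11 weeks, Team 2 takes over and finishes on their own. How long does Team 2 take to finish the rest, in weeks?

60/17 weeks

In 11 weeks Team 1 does 11/17 of the job, leaving 6/17.
Team 2 works at 1/10 per week, so finishing takes 6/17 ÷ 1/10 = 60/17 weeks.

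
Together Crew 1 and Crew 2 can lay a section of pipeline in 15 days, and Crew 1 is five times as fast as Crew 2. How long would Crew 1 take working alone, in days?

Let Crew 2's rate be r; then Crew 1's rate is 5r, so together (5 + 1)r = 6r = 1/15.
Thus r = 1/90 per day.
Crew 2 alone: 90 days; Crew 1 alone: 18 days.

18 days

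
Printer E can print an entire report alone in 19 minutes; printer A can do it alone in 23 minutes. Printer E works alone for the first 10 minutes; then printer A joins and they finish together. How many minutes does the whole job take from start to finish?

209/14 minutes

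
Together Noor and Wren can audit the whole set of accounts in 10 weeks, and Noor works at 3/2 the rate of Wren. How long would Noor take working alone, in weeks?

50/3 weeks

Let Wren's rate be r; then Noor's rate is (3/2)r, so together (3/2 + 1)r = (5/2)r = 1/10.
Thus r = 1/25 per week.
Wren alone: 25 weeks; Noor alone: 50/3 weeks.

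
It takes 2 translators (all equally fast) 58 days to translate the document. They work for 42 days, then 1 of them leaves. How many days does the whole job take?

One translator does 1/116 of the job per day.
After 42 days with 2 translators, 21/29 is done (8/29 left).
With 1 translator the rate is 1/116, so the rest takes 8/29 ÷ 1/116 = 32 days.
Total = 42 + 32 = 74 days.

74 days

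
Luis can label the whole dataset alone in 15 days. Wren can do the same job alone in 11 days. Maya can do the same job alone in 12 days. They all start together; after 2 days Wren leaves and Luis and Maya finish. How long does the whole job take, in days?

In the first 2 days the combined rate is 53/220, so 53/110 of the job is done, leaving 57/110.
After Wren leaves the rate is 3/20 per day; the remaining 57/110 takes 38/11 days.
Total = 2 + 38/11 = 60/11 days.

60/11 days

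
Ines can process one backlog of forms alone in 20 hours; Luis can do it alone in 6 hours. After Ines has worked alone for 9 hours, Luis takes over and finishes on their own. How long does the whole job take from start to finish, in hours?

In 9 hours Ines does 9/20 of the job, leaving 11/20.
Luis works at 1/6 per hour, so finishing takes 11/20 ÷ 1/6 = 33/10 hours.
Total time = 9 + 33/10 = 123/10 hours.

123/10 hours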